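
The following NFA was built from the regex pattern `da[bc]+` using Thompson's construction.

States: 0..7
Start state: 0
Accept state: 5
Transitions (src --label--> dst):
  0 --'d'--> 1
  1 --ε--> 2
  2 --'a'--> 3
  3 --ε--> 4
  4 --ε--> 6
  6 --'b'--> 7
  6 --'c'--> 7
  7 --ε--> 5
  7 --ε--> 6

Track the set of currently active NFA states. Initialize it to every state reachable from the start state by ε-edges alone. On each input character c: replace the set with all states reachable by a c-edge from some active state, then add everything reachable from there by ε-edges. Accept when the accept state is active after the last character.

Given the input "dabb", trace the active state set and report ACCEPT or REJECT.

initial (ε-close {0}): {0}
'd' @ 1: {1,2}
'a' @ 2: {3,4,6}
'b' @ 3: {5,6,7}  ✓accept
'b' @ 4: {5,6,7}  ✓accept
end set {5,6,7} — state 5 in

Answer: ACCEPT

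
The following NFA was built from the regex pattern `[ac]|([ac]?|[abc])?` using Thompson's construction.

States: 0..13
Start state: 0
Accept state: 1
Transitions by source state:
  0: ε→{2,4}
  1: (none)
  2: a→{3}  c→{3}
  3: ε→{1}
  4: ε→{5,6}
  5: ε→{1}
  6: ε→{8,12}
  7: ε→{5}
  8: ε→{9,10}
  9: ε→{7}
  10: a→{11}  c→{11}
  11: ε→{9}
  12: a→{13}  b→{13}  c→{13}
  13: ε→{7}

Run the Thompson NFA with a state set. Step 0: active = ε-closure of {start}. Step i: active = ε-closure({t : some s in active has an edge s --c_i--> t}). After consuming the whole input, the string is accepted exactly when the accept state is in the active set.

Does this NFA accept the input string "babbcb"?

Answer: REJECT

Steps:
start: ε-closure({0}) = {0,1,2,4,5,6,7,8,9,10,12}
'b' @ 1: {1,5,7,13}  (accept∈set)
'a' @ 2: {}  — state set empty
rest 'bbcb' ignored (set empty)
final: {}; accept 1 not in set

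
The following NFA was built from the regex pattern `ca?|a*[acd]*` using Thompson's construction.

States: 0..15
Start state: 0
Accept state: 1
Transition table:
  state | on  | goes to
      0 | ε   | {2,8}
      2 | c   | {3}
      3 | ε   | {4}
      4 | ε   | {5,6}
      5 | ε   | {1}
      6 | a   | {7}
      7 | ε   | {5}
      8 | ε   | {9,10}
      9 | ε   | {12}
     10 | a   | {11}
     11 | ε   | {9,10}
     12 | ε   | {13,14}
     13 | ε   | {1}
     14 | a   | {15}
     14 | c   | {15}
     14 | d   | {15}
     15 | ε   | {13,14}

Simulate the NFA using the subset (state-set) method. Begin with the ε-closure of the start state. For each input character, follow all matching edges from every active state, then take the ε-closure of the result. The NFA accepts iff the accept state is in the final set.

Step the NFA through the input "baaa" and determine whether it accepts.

S₀ = ε-closure({0}) = {0,1,2,8,9,10,12,13,14}
'b' @ 1: {}  — no active states
rest 'aaa' ignored (set empty)
end set {} — state 1 not in

Answer: REJECT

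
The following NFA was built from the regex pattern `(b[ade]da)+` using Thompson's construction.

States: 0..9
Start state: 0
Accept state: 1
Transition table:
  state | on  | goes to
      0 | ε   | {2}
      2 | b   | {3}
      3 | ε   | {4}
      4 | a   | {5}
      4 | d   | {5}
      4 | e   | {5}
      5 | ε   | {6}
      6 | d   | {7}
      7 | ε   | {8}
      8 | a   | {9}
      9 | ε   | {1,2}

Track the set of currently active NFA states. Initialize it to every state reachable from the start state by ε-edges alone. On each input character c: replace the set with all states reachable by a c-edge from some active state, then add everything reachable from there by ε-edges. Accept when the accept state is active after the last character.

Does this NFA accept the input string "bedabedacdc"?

initial (ε-close {0}): {0,2}
'b' @ 1: {3,4}
'e' @ 2: {5,6}
'd' @ 3: {7,8}
'a' @ 4: {1,2,9}  ✓accept
'b' @ 5: {3,4}
'e' @ 6: {5,6}
'd' @ 7: {7,8}
'a' @ 8: {1,2,9}  ✓accept
'c' @ 9: {}  — state set empty
rest 'dc' ignored (set empty)
final: {}; accept 1 not in set

Answer: REJECT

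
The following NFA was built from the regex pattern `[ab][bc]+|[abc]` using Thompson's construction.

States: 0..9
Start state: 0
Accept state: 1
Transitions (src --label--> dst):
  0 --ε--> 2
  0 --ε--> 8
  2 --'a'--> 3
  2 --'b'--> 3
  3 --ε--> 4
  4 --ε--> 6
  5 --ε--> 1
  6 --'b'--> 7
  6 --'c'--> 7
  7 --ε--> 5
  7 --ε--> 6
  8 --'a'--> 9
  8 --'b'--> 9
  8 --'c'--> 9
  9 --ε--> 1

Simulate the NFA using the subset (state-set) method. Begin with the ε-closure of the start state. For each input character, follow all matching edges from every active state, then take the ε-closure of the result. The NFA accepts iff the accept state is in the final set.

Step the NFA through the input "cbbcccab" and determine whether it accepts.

Answer: REJECT

Derivation:
initial (ε-close {0}): {0,2,8}
'c' @ 1: {1,9}  ✓accept
'b' @ 2: {}  — dead — no transitions
rest 'bcccab' ignored (set empty)
after full input: {}  (accept=1 not in)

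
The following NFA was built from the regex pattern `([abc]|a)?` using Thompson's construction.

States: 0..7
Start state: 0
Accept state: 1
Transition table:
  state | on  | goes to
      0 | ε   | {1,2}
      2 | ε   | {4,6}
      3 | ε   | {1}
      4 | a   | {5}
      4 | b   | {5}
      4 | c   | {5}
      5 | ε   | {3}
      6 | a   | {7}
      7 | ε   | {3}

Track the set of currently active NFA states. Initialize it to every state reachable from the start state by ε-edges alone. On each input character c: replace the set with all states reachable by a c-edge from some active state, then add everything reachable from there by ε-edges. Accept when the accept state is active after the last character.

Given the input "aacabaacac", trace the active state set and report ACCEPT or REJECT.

initial (ε-close {0}): {0,1,2,4,6}
'a' @ 1: {1,3,5,7}  (accept∈set)
'a' @ 2: {}  — state set empty
rest 'cabaacac' ignored (set empty)
end set {} — state 1 not in

Answer: REJECT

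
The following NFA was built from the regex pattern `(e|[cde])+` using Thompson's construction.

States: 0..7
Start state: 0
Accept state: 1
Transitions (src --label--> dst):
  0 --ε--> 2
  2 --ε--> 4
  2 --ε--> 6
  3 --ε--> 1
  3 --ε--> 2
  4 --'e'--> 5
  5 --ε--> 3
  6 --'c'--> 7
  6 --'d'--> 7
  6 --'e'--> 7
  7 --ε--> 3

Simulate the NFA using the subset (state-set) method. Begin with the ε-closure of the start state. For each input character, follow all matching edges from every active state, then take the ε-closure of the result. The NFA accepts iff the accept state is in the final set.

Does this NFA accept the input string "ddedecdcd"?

S₀ = ε-closure({0}) = {0,2,4,6}
'd' @ 1: {1,2,3,4,6,7}  ✓accept
'd' @ 2: {1,2,3,4,6,7}  ✓accept
'e' @ 3: {1,2,3,4,5,6,7}  ✓accept
'd' @ 4: {1,2,3,4,6,7}  ✓accept
'e' @ 5: {1,2,3,4,5,6,7}  ✓accept
'c' @ 6: {1,2,3,4,6,7}  ✓accept
'd' @ 7: {1,2,3,4,6,7}  ✓accept
'c' @ 8: {1,2,3,4,6,7}  ✓accept
'd' @ 9: {1,2,3,4,6,7}  ✓accept
final: {1,2,3,4,6,7}; accept 1 in set

Answer: ACCEPT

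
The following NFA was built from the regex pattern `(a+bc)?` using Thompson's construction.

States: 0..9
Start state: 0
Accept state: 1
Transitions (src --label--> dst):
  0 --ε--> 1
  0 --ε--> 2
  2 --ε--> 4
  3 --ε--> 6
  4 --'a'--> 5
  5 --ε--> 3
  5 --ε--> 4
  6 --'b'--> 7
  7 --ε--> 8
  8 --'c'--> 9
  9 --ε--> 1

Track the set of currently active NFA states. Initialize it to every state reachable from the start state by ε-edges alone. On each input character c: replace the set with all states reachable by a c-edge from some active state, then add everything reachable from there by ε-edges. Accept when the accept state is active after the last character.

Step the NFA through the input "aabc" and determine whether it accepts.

initial (ε-close {0}): {0,1,2,4}
'a' @ 1: {3,4,5,6}
'a' @ 2: {3,4,5,6}
'b' @ 3: {7,8}
'c' @ 4: {1,9}  [accepting]
after full input: {1,9}  (accept=1 in)

Answer: ACCEPT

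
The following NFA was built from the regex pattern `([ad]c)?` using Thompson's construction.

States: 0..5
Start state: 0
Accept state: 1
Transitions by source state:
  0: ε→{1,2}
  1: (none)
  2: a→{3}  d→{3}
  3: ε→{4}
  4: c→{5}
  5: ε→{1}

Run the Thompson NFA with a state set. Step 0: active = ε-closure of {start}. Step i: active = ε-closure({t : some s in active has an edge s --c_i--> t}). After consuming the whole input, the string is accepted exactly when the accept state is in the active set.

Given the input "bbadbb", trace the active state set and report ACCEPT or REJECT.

initial (ε-close {0}): {0,1,2}
'b' @ 1: {}  — no active states
rest 'badbb' ignored (set empty)
final: {}; accept 1 not in set

Answer: REJECT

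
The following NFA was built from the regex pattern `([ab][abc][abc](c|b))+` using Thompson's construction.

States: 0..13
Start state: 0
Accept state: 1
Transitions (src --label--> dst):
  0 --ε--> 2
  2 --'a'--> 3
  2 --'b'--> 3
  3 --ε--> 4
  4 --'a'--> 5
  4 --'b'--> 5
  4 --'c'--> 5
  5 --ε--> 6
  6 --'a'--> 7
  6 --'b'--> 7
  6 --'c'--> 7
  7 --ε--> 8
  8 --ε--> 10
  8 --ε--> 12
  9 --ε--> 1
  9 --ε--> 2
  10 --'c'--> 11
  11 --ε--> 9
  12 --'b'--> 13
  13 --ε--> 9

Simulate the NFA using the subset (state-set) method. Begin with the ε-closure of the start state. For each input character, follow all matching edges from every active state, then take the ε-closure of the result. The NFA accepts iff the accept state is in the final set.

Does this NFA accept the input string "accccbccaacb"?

Answer: REJECT

Derivation:
S₀ = ε-closure({0}) = {0,2}
'a' @ 1: {3,4}
'c' @ 2: {5,6}
'c' @ 3: {7,8,10,12}
'c' @ 4: {1,2,9,11}  ✓accept
'c' @ 5: {}  — no active states
rest 'bccaacb' ignored (set empty)
end set {} — state 1 not in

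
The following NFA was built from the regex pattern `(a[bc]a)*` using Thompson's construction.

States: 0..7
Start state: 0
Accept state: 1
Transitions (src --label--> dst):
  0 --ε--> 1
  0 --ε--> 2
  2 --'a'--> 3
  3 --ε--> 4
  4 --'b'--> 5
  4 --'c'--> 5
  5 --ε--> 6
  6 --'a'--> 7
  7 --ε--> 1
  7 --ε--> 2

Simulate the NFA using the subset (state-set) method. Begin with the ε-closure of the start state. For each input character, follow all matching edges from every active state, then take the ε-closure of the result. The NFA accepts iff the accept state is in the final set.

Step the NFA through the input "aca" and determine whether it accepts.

start: ε-closure({0}) = {0,1,2}
'a' @ 1: {3,4}
'c' @ 2: {5,6}
'a' @ 3: {1,2,7}  ✓accept
end set {1,2,7} — state 1 in

Answer: ACCEPT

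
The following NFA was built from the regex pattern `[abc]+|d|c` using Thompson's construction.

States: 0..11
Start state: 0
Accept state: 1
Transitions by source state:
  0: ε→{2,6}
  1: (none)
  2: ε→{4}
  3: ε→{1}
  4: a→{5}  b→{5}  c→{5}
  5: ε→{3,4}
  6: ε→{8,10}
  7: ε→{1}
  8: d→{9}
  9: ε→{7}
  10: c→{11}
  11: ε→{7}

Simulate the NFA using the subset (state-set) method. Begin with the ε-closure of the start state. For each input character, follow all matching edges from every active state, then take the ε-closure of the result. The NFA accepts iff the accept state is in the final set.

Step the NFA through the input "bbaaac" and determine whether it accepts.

initial (ε-close {0}): {0,2,4,6,8,10}
'b' @ 1: {1,3,4,5}  ✓accept
'b' @ 2: {1,3,4,5}  ✓accept
'a' @ 3: {1,3,4,5}  ✓accept
'a' @ 4: {1,3,4,5}  ✓accept
'a' @ 5: {1,3,4,5}  ✓accept
'c' @ 6: {1,3,4,5}  ✓accept
after full input: {1,3,4,5}  (accept=1 in)

Answer: ACCEPT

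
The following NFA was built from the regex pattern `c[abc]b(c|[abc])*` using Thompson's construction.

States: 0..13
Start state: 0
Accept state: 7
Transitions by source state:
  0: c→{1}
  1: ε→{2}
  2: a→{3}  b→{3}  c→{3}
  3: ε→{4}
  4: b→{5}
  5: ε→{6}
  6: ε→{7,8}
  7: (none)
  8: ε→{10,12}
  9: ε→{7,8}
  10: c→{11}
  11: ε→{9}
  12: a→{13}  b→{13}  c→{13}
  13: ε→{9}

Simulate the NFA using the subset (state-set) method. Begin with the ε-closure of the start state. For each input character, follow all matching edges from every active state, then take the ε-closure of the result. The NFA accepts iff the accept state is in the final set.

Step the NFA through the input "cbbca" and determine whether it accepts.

S₀ = ε-closure({0}) = {0}
'c' @ 1: {1,2}
'b' @ 2: {3,4}
'b' @ 3: {5,6,7,8,10,12}  (accept∈set)
'c' @ 4: {7,8,9,10,11,12,13}  (accept∈set)
'a' @ 5: {7,8,9,10,12,13}  (accept∈set)
after full input: {7,8,9,10,12,13}  (accept=7 in)

Answer: ACCEPT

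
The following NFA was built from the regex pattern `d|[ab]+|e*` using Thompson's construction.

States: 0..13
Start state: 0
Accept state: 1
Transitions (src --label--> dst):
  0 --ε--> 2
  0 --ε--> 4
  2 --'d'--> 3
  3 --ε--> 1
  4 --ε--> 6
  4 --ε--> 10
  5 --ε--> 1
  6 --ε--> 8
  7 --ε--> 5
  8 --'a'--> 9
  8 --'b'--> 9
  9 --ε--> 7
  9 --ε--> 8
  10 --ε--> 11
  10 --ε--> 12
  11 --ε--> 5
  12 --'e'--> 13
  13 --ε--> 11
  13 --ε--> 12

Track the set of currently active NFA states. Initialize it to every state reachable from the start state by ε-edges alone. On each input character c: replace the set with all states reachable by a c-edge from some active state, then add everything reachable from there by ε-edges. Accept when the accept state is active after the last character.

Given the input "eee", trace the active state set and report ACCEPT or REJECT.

start: ε-closure({0}) = {0,1,2,4,5,6,8,10,11,12}
'e' @ 1: {1,5,11,12,13}  [accepting]
'e' @ 2: {1,5,11,12,13}  [accepting]
'e' @ 3: {1,5,11,12,13}  [accepting]
final: {1,5,11,12,13}; accept 1 in set

Answer: ACCEPT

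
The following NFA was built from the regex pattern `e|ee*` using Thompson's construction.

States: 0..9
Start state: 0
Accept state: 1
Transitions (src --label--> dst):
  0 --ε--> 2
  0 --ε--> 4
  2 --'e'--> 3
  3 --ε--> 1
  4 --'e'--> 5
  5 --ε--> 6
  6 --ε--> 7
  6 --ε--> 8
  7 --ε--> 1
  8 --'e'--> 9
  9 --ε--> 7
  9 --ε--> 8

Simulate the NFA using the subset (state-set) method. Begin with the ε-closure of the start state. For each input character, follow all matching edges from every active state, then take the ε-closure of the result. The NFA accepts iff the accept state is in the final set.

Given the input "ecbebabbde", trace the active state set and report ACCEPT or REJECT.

S₀ = ε-closure({0}) = {0,2,4}
'e' @ 1: {1,3,5,6,7,8}  ✓accept
'c' @ 2: {}  — dead — no transitions
rest 'bebabbde' ignored (set empty)
end set {} — state 1 not in

Answer: REJECT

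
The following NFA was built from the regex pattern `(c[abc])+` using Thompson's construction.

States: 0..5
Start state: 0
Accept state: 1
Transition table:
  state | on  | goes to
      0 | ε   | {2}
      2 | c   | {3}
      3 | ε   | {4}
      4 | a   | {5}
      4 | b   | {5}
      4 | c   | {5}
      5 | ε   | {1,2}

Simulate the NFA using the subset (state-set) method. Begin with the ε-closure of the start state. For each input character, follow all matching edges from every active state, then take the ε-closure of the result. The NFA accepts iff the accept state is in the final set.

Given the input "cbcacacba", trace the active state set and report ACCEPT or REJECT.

S₀ = ε-closure({0}) = {0,2}
'c' @ 1: {3,4}
'b' @ 2: {1,2,5}  (accept∈set)
'c' @ 3: {3,4}
'a' @ 4: {1,2,5}  (accept∈set)
'c' @ 5: {3,4}
'a' @ 6: {1,2,5}  (accept∈set)
'c' @ 7: {3,4}
'b' @ 8: {1,2,5}  (accept∈set)
'a' @ 9: {}  — state set empty
after full input: {}  (accept=1 not in)

Answer: REJECT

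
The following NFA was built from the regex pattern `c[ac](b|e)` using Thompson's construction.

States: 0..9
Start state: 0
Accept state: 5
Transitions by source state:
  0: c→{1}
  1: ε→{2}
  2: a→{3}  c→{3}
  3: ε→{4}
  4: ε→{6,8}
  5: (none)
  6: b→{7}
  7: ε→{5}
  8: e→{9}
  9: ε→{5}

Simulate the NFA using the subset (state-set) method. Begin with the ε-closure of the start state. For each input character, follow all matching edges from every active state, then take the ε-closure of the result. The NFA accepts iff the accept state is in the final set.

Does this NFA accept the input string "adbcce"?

Answer: REJECT

Derivation:
initial (ε-close {0}): {0}
'a' @ 1: {}  — no active states
rest 'dbcce' ignored (set empty)
after full input: {}  (accept=5 not in)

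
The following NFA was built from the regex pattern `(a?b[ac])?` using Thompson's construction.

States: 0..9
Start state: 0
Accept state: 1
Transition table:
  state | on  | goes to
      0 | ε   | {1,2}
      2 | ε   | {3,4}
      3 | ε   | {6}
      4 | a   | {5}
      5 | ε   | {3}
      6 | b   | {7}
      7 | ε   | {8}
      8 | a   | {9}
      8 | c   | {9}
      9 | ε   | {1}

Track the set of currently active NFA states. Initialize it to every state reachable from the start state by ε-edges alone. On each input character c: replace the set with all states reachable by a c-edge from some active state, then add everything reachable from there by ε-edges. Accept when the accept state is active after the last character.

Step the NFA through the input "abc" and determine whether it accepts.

Answer: ACCEPT

Trace:
initial (ε-close {0}): {0,1,2,3,4,6}
'a' @ 1: {3,5,6}
'b' @ 2: {7,8}
'c' @ 3: {1,9}  ✓accept
final: {1,9}; accept 1 in set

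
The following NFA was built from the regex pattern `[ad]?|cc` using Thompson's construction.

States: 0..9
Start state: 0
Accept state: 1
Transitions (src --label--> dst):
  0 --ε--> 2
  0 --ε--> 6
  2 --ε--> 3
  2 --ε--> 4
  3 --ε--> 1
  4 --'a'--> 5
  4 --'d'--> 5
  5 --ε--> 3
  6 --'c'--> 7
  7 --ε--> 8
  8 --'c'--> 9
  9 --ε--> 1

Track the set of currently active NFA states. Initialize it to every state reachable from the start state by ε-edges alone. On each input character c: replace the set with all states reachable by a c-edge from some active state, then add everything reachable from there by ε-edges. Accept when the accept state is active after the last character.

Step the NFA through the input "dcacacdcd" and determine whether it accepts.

Answer: REJECT

Derivation:
initial (ε-close {0}): {0,1,2,3,4,6}
'd' @ 1: {1,3,5}  (accept∈set)
'c' @ 2: {}  — state set empty
rest 'acacdcd' ignored (set empty)
after full input: {}  (accept=1 not in)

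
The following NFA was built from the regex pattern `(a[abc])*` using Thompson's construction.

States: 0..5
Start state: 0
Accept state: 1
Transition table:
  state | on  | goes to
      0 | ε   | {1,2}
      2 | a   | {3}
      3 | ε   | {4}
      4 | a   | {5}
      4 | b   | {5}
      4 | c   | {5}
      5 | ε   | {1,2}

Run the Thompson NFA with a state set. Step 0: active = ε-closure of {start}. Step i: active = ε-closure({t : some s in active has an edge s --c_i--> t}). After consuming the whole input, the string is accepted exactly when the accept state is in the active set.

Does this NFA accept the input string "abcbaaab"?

initial (ε-close {0}): {0,1,2}
'a' @ 1: {3,4}
'b' @ 2: {1,2,5}  (accept∈set)
'c' @ 3: {}  — dead — no transitions
rest 'baaab' ignored (set empty)
end set {} — state 1 not in

Answer: REJECT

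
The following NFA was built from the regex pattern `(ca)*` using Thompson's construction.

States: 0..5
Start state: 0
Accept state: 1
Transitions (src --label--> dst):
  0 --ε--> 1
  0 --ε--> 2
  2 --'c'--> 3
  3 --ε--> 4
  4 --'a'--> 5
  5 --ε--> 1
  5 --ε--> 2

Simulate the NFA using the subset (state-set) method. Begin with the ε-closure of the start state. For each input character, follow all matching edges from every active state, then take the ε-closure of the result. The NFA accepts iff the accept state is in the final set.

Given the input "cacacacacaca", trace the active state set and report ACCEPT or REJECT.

start: ε-closure({0}) = {0,1,2}
'c' @ 1: {3,4}
'a' @ 2: {1,2,5}  [accepting]
'c' @ 3: {3,4}
'a' @ 4: {1,2,5}  [accepting]
'c' @ 5: {3,4}
'a' @ 6: {1,2,5}  [accepting]
'c' @ 7: {3,4}
'a' @ 8: {1,2,5}  [accepting]
'c' @ 9: {3,4}
'a' @ 10: {1,2,5}  [accepting]
'c' @ 11: {3,4}
'a' @ 12: {1,2,5}  [accepting]
after full input: {1,2,5}  (accept=1 in)

Answer: ACCEPT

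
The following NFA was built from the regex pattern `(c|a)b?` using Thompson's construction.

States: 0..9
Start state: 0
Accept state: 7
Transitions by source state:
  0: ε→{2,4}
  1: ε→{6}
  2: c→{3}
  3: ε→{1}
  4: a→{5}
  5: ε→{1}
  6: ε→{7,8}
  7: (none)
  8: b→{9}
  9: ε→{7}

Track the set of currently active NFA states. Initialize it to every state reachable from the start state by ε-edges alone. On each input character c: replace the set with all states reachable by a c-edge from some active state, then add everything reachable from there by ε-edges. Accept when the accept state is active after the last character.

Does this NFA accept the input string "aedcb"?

S₀ = ε-closure({0}) = {0,2,4}
'a' @ 1: {1,5,6,7,8}  ✓accept
'e' @ 2: {}  — no active states
rest 'dcb' ignored (set empty)
after full input: {}  (accept=7 not in)

Answer: REJECT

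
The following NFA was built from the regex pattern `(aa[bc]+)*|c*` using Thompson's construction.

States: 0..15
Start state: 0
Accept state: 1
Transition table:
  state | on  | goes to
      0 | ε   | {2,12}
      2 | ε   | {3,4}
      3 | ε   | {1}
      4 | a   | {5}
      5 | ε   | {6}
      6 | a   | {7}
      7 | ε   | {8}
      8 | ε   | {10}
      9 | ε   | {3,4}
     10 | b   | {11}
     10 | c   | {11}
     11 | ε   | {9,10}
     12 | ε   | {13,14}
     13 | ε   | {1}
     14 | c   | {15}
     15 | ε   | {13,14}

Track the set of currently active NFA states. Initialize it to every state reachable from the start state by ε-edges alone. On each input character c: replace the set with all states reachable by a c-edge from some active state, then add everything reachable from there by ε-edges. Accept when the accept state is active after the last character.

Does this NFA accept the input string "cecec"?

initial (ε-close {0}): {0,1,2,3,4,12,13,14}
'c' @ 1: {1,13,14,15}  [accepting]
'e' @ 2: {}  — no active states
rest 'cec' ignored (set empty)
after full input: {}  (accept=1 not in)

Answer: REJECT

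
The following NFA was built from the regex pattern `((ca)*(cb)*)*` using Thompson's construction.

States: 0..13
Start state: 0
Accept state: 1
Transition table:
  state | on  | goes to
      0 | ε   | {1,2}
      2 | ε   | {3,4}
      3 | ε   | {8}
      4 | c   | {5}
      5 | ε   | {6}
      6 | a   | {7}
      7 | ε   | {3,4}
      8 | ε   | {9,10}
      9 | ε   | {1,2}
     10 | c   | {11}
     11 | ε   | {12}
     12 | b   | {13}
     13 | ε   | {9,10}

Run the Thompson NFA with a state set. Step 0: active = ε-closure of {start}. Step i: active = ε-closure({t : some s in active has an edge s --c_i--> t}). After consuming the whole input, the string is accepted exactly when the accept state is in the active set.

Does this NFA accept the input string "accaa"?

start: ε-closure({0}) = {0,1,2,3,4,8,9,10}
'a' @ 1: {}  — state set empty
rest 'ccaa' ignored (set empty)
end set {} — state 1 not in

Answer: REJECT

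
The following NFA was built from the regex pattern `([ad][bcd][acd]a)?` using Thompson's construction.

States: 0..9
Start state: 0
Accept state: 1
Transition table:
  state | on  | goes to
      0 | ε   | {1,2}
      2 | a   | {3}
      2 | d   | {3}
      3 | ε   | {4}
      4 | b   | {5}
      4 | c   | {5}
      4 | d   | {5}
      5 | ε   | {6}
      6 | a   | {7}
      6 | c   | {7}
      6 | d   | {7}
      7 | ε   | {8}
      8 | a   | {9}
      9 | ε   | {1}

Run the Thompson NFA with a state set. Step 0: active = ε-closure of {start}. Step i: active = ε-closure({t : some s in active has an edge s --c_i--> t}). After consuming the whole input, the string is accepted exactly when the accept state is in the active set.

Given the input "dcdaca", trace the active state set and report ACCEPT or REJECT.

S₀ = ε-closure({0}) = {0,1,2}
'd' @ 1: {3,4}
'c' @ 2: {5,6}
'd' @ 3: {7,8}
'a' @ 4: {1,9}  ✓accept
'c' @ 5: {}  — no active states
rest 'a' ignored (set empty)
final: {}; accept 1 not in set

Answer: REJECT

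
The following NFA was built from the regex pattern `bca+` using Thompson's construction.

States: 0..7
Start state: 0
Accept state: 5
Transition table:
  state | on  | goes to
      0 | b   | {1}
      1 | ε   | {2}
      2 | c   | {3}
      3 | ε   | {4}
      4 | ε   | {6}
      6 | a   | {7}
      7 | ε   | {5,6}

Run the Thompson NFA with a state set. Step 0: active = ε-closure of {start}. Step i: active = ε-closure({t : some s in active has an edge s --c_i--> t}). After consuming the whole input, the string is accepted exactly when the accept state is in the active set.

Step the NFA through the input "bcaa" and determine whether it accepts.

initial (ε-close {0}): {0}
'b' @ 1: {1,2}
'c' @ 2: {3,4,6}
'a' @ 3: {5,6,7}  [accepting]
'a' @ 4: {5,6,7}  [accepting]
final: {5,6,7}; accept 5 in set

Answer: ACCEPT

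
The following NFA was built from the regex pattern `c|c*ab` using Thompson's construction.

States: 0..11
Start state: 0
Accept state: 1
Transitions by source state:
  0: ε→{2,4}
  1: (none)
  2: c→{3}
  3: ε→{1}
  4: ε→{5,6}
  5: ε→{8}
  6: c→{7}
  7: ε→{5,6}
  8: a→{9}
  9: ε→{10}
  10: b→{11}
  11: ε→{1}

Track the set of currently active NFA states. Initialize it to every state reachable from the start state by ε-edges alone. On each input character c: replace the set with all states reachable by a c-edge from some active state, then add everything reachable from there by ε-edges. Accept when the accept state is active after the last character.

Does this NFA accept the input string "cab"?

start: ε-closure({0}) = {0,2,4,5,6,8}
'c' @ 1: {1,3,5,6,7,8}  ✓accept
'a' @ 2: {9,10}
'b' @ 3: {1,11}  ✓accept
end set {1,11} — state 1 in

Answer: ACCEPT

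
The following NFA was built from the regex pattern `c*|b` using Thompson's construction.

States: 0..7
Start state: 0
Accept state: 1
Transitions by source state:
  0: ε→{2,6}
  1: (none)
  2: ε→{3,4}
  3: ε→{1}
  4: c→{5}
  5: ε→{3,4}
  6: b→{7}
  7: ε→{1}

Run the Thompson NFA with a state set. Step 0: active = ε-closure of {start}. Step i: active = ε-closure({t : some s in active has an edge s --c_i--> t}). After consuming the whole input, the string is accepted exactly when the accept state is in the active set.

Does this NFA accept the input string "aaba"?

Answer: REJECT

Derivation:
initial (ε-close {0}): {0,1,2,3,4,6}
'a' @ 1: {}  — dead — no transitions
rest 'aba' ignored (set empty)
end set {} — state 1 not in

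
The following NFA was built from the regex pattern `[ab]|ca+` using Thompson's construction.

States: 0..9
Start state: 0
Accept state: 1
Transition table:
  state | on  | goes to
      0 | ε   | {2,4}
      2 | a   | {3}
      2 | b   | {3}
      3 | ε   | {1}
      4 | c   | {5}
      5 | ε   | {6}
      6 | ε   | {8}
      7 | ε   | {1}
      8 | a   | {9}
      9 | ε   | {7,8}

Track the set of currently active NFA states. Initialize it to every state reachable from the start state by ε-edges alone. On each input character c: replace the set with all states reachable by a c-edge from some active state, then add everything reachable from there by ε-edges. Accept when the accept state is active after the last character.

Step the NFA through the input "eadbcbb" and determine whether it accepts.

Answer: REJECT

Derivation:
start: ε-closure({0}) = {0,2,4}
'e' @ 1: {}  — state set empty
rest 'adbcbb' ignored (set empty)
end set {} — state 1 not in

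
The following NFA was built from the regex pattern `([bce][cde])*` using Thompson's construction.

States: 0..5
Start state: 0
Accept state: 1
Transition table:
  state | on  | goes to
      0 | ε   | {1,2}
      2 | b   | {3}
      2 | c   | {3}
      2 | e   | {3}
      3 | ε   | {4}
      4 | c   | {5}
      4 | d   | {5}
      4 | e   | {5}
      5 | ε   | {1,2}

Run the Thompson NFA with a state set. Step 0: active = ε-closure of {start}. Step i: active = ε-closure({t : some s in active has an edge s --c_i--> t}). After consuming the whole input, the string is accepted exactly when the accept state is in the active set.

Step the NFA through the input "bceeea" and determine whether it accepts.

S₀ = ε-closure({0}) = {0,1,2}
'b' @ 1: {3,4}
'c' @ 2: {1,2,5}  (accept∈set)
'e' @ 3: {3,4}
'e' @ 4: {1,2,5}  (accept∈set)
'e' @ 5: {3,4}
'a' @ 6: {}  — state set empty
end set {} — state 1 not in

Answer: REJECT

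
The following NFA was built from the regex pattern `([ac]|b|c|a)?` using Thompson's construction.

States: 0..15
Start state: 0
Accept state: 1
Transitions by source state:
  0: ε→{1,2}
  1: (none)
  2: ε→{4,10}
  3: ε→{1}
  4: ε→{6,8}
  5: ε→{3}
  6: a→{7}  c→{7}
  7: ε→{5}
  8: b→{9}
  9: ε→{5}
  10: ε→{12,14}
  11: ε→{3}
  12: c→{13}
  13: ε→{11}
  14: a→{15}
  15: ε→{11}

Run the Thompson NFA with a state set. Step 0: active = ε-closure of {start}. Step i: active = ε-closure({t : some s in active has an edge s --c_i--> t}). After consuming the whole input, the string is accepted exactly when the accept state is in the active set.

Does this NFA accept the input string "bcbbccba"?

Answer: REJECT

Steps:
initial (ε-close {0}): {0,1,2,4,6,8,10,12,14}
'b' @ 1: {1,3,5,9}  ✓accept
'c' @ 2: {}  — no active states
rest 'bbccba' ignored (set empty)
final: {}; accept 1 not in set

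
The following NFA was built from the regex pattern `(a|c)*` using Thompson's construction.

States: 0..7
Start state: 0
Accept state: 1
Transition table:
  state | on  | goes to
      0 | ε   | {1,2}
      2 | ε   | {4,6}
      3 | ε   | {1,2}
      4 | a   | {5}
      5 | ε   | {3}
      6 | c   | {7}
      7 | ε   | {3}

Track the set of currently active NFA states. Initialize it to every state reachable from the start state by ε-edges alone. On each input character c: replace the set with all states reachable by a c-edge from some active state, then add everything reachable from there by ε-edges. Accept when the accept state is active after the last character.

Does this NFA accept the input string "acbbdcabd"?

start: ε-closure({0}) = {0,1,2,4,6}
'a' @ 1: {1,2,3,4,5,6}  ✓accept
'c' @ 2: {1,2,3,4,6,7}  ✓accept
'b' @ 3: {}  — dead — no transitions
rest 'bdcabd' ignored (set empty)
after full input: {}  (accept=1 not in)

Answer: REJECT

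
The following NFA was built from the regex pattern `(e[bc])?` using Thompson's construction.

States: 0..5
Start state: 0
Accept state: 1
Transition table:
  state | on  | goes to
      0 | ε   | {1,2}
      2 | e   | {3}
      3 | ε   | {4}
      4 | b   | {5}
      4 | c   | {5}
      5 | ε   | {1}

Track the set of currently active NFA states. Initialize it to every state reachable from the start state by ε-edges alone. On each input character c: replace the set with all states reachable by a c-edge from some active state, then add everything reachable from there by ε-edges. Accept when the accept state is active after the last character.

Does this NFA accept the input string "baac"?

initial (ε-close {0}): {0,1,2}
'b' @ 1: {}  — state set empty
rest 'aac' ignored (set empty)
final: {}; accept 1 not in set

Answer: REJECT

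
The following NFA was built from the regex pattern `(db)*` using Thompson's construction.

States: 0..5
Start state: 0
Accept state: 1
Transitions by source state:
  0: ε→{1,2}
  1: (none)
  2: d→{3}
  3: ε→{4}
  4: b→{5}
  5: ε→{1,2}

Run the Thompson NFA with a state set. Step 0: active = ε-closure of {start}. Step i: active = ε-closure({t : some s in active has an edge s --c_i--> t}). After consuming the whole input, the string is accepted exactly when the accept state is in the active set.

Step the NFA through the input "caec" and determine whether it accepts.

Answer: REJECT

Steps:
S₀ = ε-closure({0}) = {0,1,2}
'c' @ 1: {}  — state set empty
rest 'aec' ignored (set empty)
final: {}; accept 1 not in set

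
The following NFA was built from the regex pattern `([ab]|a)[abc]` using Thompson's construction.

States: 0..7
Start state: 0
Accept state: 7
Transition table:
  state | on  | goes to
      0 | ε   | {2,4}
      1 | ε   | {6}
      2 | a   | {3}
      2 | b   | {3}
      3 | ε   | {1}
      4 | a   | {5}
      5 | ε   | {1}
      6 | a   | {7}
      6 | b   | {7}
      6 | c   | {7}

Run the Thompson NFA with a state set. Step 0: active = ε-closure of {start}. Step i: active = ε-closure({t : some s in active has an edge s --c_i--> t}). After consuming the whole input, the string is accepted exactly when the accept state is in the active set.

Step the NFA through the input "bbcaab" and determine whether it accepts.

Answer: REJECT

Trace:
S₀ = ε-closure({0}) = {0,2,4}
'b' @ 1: {1,3,6}
'b' @ 2: {7}  [accepting]
'c' @ 3: {}  — state set empty
rest 'aab' ignored (set empty)
end set {} — state 7 not in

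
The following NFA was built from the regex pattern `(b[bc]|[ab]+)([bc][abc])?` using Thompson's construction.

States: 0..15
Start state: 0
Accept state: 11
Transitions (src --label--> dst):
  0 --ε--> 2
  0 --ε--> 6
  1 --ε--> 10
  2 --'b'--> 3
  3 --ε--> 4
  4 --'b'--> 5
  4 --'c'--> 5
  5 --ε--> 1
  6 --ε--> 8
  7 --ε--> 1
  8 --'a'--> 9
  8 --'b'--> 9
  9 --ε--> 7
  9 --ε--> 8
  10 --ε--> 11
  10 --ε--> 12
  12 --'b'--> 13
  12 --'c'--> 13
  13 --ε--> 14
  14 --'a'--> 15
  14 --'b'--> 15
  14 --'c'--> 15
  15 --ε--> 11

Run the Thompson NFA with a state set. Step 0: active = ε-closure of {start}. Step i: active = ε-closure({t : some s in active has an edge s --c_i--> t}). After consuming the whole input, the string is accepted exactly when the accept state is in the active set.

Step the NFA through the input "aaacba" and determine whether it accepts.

Answer: REJECT

Steps:
S₀ = ε-closure({0}) = {0,2,6,8}
'a' @ 1: {1,7,8,9,10,11,12}  (accept∈set)
'a' @ 2: {1,7,8,9,10,11,12}  (accept∈set)
'a' @ 3: {1,7,8,9,10,11,12}  (accept∈set)
'c' @ 4: {13,14}
'b' @ 5: {11,15}  (accept∈set)
'a' @ 6: {}  — state set empty
end set {} — state 11 not in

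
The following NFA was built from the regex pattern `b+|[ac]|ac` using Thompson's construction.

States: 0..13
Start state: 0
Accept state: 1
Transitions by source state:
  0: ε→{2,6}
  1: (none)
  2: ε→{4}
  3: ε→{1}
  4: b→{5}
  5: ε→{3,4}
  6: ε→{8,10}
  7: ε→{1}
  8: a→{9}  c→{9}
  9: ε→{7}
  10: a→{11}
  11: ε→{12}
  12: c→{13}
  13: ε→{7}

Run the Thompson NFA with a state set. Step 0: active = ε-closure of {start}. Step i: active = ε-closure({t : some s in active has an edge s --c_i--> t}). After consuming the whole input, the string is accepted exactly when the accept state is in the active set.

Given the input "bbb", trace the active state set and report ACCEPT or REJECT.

Answer: ACCEPT

Trace:
initial (ε-close {0}): {0,2,4,6,8,10}
'b' @ 1: {1,3,4,5}  [accepting]
'b' @ 2: {1,3,4,5}  [accepting]
'b' @ 3: {1,3,4,5}  [accepting]
after full input: {1,3,4,5}  (accept=1 in)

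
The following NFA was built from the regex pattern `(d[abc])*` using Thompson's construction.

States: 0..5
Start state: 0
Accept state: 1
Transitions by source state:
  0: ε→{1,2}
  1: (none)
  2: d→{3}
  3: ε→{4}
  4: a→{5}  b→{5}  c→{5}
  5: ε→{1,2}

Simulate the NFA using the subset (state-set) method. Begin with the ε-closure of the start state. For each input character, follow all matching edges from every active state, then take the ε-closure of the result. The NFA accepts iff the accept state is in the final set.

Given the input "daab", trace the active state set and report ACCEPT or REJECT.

Answer: REJECT

Derivation:
initial (ε-close {0}): {0,1,2}
'd' @ 1: {3,4}
'a' @ 2: {1,2,5}  (accept∈set)
'a' @ 3: {}  — state set empty
rest 'b' ignored (set empty)
end set {} — state 1 not in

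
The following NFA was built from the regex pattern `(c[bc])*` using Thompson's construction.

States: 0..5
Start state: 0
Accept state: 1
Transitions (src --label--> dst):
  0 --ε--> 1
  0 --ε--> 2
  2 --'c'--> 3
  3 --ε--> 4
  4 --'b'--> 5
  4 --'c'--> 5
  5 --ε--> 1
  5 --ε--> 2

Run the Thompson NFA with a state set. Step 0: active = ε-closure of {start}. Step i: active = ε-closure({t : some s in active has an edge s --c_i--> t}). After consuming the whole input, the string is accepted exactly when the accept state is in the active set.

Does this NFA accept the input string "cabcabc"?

Answer: REJECT

Derivation:
S₀ = ε-closure({0}) = {0,1,2}
'c' @ 1: {3,4}
'a' @ 2: {}  — dead — no transitions
rest 'bcabc' ignored (set empty)
after full input: {}  (accept=1 not in)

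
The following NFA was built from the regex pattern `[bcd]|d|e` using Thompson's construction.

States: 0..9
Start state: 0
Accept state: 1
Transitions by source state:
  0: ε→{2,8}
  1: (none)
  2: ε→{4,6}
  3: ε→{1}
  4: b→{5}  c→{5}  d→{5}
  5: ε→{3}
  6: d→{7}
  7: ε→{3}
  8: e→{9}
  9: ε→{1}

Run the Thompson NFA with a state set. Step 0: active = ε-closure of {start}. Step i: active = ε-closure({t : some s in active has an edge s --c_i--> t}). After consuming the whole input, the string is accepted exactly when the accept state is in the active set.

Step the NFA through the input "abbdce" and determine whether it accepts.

Answer: REJECT

Steps:
S₀ = ε-closure({0}) = {0,2,4,6,8}
'a' @ 1: {}  — dead — no transitions
rest 'bbdce' ignored (set empty)
after full input: {}  (accept=1 not in)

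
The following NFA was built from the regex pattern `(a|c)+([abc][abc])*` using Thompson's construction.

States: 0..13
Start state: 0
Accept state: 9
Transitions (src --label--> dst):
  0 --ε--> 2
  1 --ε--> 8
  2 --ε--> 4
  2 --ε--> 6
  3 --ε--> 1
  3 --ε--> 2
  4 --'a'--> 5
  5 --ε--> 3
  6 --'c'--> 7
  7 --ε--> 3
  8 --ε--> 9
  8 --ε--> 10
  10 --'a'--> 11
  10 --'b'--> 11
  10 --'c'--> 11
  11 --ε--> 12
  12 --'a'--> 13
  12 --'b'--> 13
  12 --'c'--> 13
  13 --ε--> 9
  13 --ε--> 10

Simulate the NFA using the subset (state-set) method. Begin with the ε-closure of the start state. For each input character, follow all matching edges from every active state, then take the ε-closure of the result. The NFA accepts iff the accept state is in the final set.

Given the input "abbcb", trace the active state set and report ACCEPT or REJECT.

initial (ε-close {0}): {0,2,4,6}
'a' @ 1: {1,2,3,4,5,6,8,9,10}  (accept∈set)
'b' @ 2: {11,12}
'b' @ 3: {9,10,13}  (accept∈set)
'c' @ 4: {11,12}
'b' @ 5: {9,10,13}  (accept∈set)
final: {9,10,13}; accept 9 in set

Answer: ACCEPT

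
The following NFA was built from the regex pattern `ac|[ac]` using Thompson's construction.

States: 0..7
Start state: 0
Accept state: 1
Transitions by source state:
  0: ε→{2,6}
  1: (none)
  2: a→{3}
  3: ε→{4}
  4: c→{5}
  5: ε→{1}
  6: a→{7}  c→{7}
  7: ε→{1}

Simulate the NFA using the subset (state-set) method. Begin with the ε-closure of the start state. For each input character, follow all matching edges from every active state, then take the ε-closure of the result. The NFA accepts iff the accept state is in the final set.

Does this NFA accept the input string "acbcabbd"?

Answer: REJECT

Derivation:
initial (ε-close {0}): {0,2,6}
'a' @ 1: {1,3,4,7}  [accepting]
'c' @ 2: {1,5}  [accepting]
'b' @ 3: {}  — state set empty
rest 'cabbd' ignored (set empty)
final: {}; accept 1 not in set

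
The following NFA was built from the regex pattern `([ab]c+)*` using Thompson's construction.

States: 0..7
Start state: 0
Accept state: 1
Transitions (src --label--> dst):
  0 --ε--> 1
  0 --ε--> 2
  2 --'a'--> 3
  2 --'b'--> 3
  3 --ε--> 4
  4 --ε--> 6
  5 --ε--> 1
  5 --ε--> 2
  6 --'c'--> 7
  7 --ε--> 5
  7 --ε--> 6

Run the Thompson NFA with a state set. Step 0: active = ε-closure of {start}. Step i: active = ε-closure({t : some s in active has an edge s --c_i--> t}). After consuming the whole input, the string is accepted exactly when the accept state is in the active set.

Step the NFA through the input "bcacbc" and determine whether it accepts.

initial (ε-close {0}): {0,1,2}
'b' @ 1: {3,4,6}
'c' @ 2: {1,2,5,6,7}  ✓accept
'a' @ 3: {3,4,6}
'c' @ 4: {1,2,5,6,7}  ✓accept
'b' @ 5: {3,4,6}
'c' @ 6: {1,2,5,6,7}  ✓accept
final: {1,2,5,6,7}; accept 1 in set

Answer: ACCEPT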